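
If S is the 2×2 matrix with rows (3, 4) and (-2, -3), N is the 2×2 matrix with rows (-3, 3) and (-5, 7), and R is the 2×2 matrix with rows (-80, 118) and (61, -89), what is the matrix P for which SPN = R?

P = [[-3, 1], [1, 4]]

P = S⁻¹RN⁻¹ (apply S⁻¹ on the left and N⁻¹ on the right).
S has determinant -1; S⁻¹ = [[3, 4], [-2, -3]].
det N = -6; the adjugate gives N⁻¹ = [[-7/6, 1/2], [-5/6, 1/2]].
S⁻¹R = [[4, -2], [-23, 31]].
P = (S⁻¹R)N⁻¹ = [[-3, 1], [1, 4]].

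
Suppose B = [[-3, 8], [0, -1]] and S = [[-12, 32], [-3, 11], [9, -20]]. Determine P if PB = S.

P = [[4, 0], [1, -3], [-3, -4]]

B is on the right of P, so right-multiply by B⁻¹: P = SB⁻¹.
B has determinant 3; B⁻¹ = [[-1/3, -8/3], [0, -1]].
P = SB⁻¹ = [[-12, 32], [-3, 11], [9, -20]] · [[-1/3, -8/3], [0, -1]] = [[4, 0], [1, -3], [-3, -4]].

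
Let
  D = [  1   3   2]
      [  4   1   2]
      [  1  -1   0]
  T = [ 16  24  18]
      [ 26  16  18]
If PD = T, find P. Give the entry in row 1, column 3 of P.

Since D sits to the right of P, P = TD⁻¹.
det D = -2; the adjugate gives D⁻¹ = [[-1, 1, -2], [-1, 1, -3], [5/2, -2, 11/2]].
P = TD⁻¹ = [[16, 24, 18], [26, 16, 18]] · [[-1, 1, -2], [-1, 1, -3], [5/2, -2, 11/2]] = [[5, 4, -5], [3, 6, -1]].

-5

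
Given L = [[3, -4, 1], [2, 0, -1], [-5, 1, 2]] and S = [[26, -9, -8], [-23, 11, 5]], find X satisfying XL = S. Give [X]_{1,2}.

Right-multiplying both sides by L⁻¹ gives X = SL⁻¹.
det L = 1; the adjugate gives L⁻¹ = [[1, 9, 4], [1, 11, 5], [2, 17, 8]].
X = SL⁻¹ = [[26, -9, -8], [-23, 11, 5]] · [[1, 9, 4], [1, 11, 5], [2, 17, 8]] = [[1, -1, -5], [-2, -1, 3]].

-1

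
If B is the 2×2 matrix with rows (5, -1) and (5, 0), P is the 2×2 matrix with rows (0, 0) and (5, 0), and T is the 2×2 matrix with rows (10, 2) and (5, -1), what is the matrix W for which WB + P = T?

W = [[-2, 4], [1, -1]]

WB = T − P = [[10, 2], [0, -1]].
Since B sits to the right of W, W = (T − P)B⁻¹.
det B = 5, so B⁻¹ = [[0, 1/5], [-1, 1]].
W = (T − P)B⁻¹ = [[-2, 4], [1, -1]].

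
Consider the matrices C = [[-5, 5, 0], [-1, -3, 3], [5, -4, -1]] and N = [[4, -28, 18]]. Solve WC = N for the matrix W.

Since C sits to the right of W, W = NC⁻¹.
det C = -5, so C⁻¹ = [[-3, -1, -3], [-14/5, -1, -3], [-19/5, -1, -4]].
W = NC⁻¹ = [[4, -28, 18]] · [[-3, -1, -3], [-14/5, -1, -3], [-19/5, -1, -4]] = [[-2, 6, 0]].

W = [[-2, 6, 0]]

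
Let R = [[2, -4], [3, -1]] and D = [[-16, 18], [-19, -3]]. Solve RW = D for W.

R is on the left of W, so left-multiply by R⁻¹: W = R⁻¹D.
det R = 10, so R⁻¹ = [[-1/10, 2/5], [-3/10, 1/5]].
W = R⁻¹D = [[-1/10, 2/5], [-3/10, 1/5]] · [[-16, 18], [-19, -3]] = [[-6, -3], [1, -6]].

W = [[-6, -3], [1, -6]]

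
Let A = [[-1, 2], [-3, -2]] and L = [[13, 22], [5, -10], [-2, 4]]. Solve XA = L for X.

X = [[5, -6], [-5, 0], [2, 0]]

Since A sits to the right of X, X = LA⁻¹.
A has determinant 8; A⁻¹ = [[-1/4, -1/4], [3/8, -1/8]].
X = LA⁻¹ = [[13, 22], [5, -10], [-2, 4]] · [[-1/4, -1/4], [3/8, -1/8]] = [[5, -6], [-5, 0], [2, 0]].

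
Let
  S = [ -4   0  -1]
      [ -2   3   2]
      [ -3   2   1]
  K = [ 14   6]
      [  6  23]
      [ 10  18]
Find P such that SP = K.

P = [[-4, -2], [-2, 5], [2, 2]]

Left-multiplying both sides by S⁻¹ gives P = S⁻¹K.
det S = -1; the adjugate gives S⁻¹ = [[1, 2, -3], [4, 7, -10], [-5, -8, 12]].
P = S⁻¹K = [[1, 2, -3], [4, 7, -10], [-5, -8, 12]] · [[14, 6], [6, 23], [10, 18]] = [[-4, -2], [-2, 5], [2, 2]].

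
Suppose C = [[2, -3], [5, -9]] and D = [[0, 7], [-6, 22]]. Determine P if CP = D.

C is on the left of P, so left-multiply by C⁻¹: P = C⁻¹D.
det C = -3; the adjugate gives C⁻¹ = [[3, -1], [5/3, -2/3]].
P = C⁻¹D = [[3, -1], [5/3, -2/3]] · [[0, 7], [-6, 22]] = [[6, -1], [4, -3]].

P = [[6, -1], [4, -3]]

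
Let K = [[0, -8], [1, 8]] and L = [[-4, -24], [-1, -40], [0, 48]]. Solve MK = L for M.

M = [[-1, -4], [4, -1], [-6, 0]]

Since K sits to the right of M, M = LK⁻¹.
K has determinant 8; K⁻¹ = [[1, 1], [-1/8, 0]].
M = LK⁻¹ = [[-4, -24], [-1, -40], [0, 48]] · [[1, 1], [-1/8, 0]] = [[-1, -4], [4, -1], [-6, 0]].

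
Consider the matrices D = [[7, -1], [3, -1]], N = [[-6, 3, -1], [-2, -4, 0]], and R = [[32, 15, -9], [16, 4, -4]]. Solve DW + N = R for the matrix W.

W = [[5, 1, -1], [-3, -5, 1]]

DW = R − N = [[38, 12, -8], [18, 8, -4]].
Left-multiplying both sides by D⁻¹ gives W = D⁻¹(R − N).
D has determinant -4; D⁻¹ = [[1/4, -1/4], [3/4, -7/4]].
W = D⁻¹(R − N) = [[5, 1, -1], [-3, -5, 1]].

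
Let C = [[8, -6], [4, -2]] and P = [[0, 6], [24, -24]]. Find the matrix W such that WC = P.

C is on the right of W, so right-multiply by C⁻¹: W = PC⁻¹.
C has determinant 8; C⁻¹ = [[-1/4, 3/4], [-1/2, 1]].
W = PC⁻¹ = [[0, 6], [24, -24]] · [[-1/4, 3/4], [-1/2, 1]] = [[-3, 6], [6, -6]].

W = [[-3, 6], [6, -6]]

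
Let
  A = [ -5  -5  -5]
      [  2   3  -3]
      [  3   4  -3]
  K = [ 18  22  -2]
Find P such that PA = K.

P = [[-2, 4, 0]]

Since A sits to the right of P, P = KA⁻¹.
A has determinant 5; A⁻¹ = [[3/5, -7, 6], [-3/5, 6, -5], [-1/5, 1, -1]].
P = KA⁻¹ = [[18, 22, -2]] · [[3/5, -7, 6], [-3/5, 6, -5], [-1/5, 1, -1]] = [[-2, 4, 0]].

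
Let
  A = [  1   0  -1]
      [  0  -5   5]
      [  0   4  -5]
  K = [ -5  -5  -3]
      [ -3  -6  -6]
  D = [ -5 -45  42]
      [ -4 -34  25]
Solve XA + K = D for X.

XA = D − K = [[0, -40, 45], [-1, -28, 31]].
Since A sits to the right of X, X = (D − K)A⁻¹.
det A = 5; the adjugate gives A⁻¹ = [[1, -4/5, -1], [0, -1, -1], [0, -4/5, -1]].
X = (D − K)A⁻¹ = [[0, 4, -5], [-1, 4, -2]].

X = [[0, 4, -5], [-1, 4, -2]]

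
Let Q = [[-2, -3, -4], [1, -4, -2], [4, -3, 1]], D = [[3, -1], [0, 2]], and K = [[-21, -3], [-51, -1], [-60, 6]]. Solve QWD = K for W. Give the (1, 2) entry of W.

W = Q⁻¹KD⁻¹ (apply Q⁻¹ on the left and D⁻¹ on the right).
det Q = -5; the adjugate gives Q⁻¹ = [[2, -3, 2], [9/5, -14/5, 8/5], [-13/5, 18/5, -11/5]].
det D = 6; the adjugate gives D⁻¹ = [[1/3, 1/6], [0, 1/2]].
Q⁻¹K = [[-9, 9], [9, 7], [3, -9]].
W = (Q⁻¹K)D⁻¹ = [[-3, 3], [3, 5], [1, -4]].

3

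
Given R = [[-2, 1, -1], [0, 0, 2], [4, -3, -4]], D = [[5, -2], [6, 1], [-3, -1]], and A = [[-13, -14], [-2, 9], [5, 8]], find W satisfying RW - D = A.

RW = A + D = [[-8, -16], [4, 10], [2, 7]].
R is on the left of W, so left-multiply by R⁻¹: W = R⁻¹(A + D).
det R = -4; the adjugate gives R⁻¹ = [[-3/2, -7/4, -1/2], [-2, -3, -1], [0, 1/2, 0]].
W = R⁻¹(A + D) = [[4, 3], [2, -5], [2, 5]].

W = [[4, 3], [2, -5], [2, 5]]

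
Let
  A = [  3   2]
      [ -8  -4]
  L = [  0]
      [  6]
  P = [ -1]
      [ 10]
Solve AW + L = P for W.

AW = P − L = [[-1], [4]].
A is on the left of W, so left-multiply by A⁻¹: W = A⁻¹(P − L).
det A = 4, so A⁻¹ = [[-1, -1/2], [2, 3/4]].
W = A⁻¹(P − L) = [[-1], [1]].

W = [[-1], [1]]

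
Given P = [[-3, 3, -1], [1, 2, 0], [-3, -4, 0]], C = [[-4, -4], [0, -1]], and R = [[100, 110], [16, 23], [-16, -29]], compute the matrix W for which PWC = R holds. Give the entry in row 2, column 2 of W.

-4

Left-multiply by P⁻¹ and right-multiply by C⁻¹: W = P⁻¹RC⁻¹.
det P = -2; the adjugate gives P⁻¹ = [[0, -2, -1], [0, 3/2, 1/2], [-1, 21/2, 9/2]].
det C = 4; the adjugate gives C⁻¹ = [[-1/4, 1], [0, -1]].
P⁻¹R = [[-16, -17], [16, 20], [-4, 1]].
W = (P⁻¹R)C⁻¹ = [[4, 1], [-4, -4], [1, -5]].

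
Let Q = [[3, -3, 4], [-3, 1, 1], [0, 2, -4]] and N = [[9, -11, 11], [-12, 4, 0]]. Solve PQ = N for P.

Right-multiplying both sides by Q⁻¹ gives P = NQ⁻¹.
Q has determinant -6; Q⁻¹ = [[1, 2/3, 7/6], [2, 2, 5/2], [1, 1, 1]].
P = NQ⁻¹ = [[9, -11, 11], [-12, 4, 0]] · [[1, 2/3, 7/6], [2, 2, 5/2], [1, 1, 1]] = [[-2, -5, -6], [-4, 0, -4]].

P = [[-2, -5, -6], [-4, 0, -4]]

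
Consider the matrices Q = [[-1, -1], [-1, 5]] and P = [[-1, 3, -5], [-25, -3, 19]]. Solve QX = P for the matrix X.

X = [[5, -2, 1], [-4, -1, 4]]

Since Q multiplies X on the left, X = Q⁻¹P.
Q has determinant -6; Q⁻¹ = [[-5/6, -1/6], [-1/6, 1/6]].
X = Q⁻¹P = [[-5/6, -1/6], [-1/6, 1/6]] · [[-1, 3, -5], [-25, -3, 19]] = [[5, -2, 1], [-4, -1, 4]].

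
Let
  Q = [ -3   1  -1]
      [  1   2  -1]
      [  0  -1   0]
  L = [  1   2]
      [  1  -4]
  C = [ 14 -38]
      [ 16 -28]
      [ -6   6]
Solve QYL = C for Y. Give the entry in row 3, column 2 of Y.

Y = Q⁻¹CL⁻¹ (apply Q⁻¹ on the left and L⁻¹ on the right).
det Q = 4, so Q⁻¹ = [[-1/4, 1/4, 1/4], [0, 0, -1], [-1/4, -3/4, -7/4]].
det L = -6, so L⁻¹ = [[2/3, 1/3], [1/6, -1/6]].
Q⁻¹C = [[-1, 4], [6, -6], [-5, 20]].
Y = (Q⁻¹C)L⁻¹ = [[0, -1], [3, 3], [0, -5]].

-5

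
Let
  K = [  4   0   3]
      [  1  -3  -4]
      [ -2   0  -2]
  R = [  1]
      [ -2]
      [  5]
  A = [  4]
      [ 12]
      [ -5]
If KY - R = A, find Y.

KY = A + R = [[5], [10], [0]].
Left-multiplying both sides by K⁻¹ gives Y = K⁻¹(A + R).
det K = 6, so K⁻¹ = [[1, 0, 3/2], [5/3, -1/3, 19/6], [-1, 0, -2]].
Y = K⁻¹(A + R) = [[5], [5], [-5]].

Y = [[5], [5], [-5]]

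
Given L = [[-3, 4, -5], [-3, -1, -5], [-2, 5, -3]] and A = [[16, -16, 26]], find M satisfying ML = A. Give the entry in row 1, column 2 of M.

-2

Right-multiplying both sides by L⁻¹ gives M = AL⁻¹.
det L = 5; the adjugate gives L⁻¹ = [[28/5, -13/5, -5], [1/5, -1/5, 0], [-17/5, 7/5, 3]].
M = AL⁻¹ = [[16, -16, 26]] · [[28/5, -13/5, -5], [1/5, -1/5, 0], [-17/5, 7/5, 3]] = [[-2, -2, -2]].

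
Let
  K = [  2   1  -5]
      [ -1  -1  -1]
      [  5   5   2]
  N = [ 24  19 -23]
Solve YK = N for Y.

K is on the right of Y, so right-multiply by K⁻¹: Y = NK⁻¹.
det K = 3, so K⁻¹ = [[1, -9, -2], [-1, 29/3, 7/3], [0, -5/3, -1/3]].
Y = NK⁻¹ = [[24, 19, -23]] · [[1, -9, -2], [-1, 29/3, 7/3], [0, -5/3, -1/3]] = [[5, 6, 4]].

Y = [[5, 6, 4]]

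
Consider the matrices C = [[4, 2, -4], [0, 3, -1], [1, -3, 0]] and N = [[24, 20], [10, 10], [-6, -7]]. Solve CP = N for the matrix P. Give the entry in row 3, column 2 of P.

Since C multiplies P on the left, P = C⁻¹N.
det C = -2; the adjugate gives C⁻¹ = [[3/2, -6, -5], [1/2, -2, -2], [3/2, -7, -6]].
P = C⁻¹N = [[3/2, -6, -5], [1/2, -2, -2], [3/2, -7, -6]] · [[24, 20], [10, 10], [-6, -7]] = [[6, 5], [4, 4], [2, 2]].

2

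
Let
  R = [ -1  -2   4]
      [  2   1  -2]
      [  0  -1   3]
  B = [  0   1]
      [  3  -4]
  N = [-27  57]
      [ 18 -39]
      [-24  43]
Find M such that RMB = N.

Isolating M: multiply by R⁻¹ from the left and B⁻¹ from the right, so M = R⁻¹NB⁻¹.
det R = 3; the adjugate gives R⁻¹ = [[1/3, 2/3, 0], [-2, -1, 2], [-2/3, -1/3, 1]].
B has determinant -3; B⁻¹ = [[4/3, 1/3], [1, 0]].
R⁻¹N = [[3, -7], [-12, 11], [-12, 18]].
M = (R⁻¹N)B⁻¹ = [[-3, 1], [-5, -4], [2, -4]].

M = [[-3, 1], [-5, -4], [2, -4]]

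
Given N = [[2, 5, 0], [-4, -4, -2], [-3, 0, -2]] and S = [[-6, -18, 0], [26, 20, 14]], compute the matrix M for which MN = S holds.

Since N sits to the right of M, M = SN⁻¹.
det N = 6; the adjugate gives N⁻¹ = [[4/3, 5/3, -5/3], [-1/3, -2/3, 2/3], [-2, -5/2, 2]].
M = SN⁻¹ = [[-6, -18, 0], [26, 20, 14]] · [[4/3, 5/3, -5/3], [-1/3, -2/3, 2/3], [-2, -5/2, 2]] = [[-2, 2, -2], [0, -5, -2]].

M = [[-2, 2, -2], [0, -5, -2]]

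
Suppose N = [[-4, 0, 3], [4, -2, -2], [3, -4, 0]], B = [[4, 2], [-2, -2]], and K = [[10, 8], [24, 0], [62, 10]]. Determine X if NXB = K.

Isolating X: multiply by N⁻¹ from the left and B⁻¹ from the right, so X = N⁻¹KB⁻¹.
det N = 2; the adjugate gives N⁻¹ = [[-4, -6, 3], [-3, -9/2, 2], [-5, -8, 4]].
B has determinant -4; B⁻¹ = [[1/2, 1/2], [-1/2, -1]].
N⁻¹K = [[2, -2], [-14, -4], [6, 0]].
X = (N⁻¹K)B⁻¹ = [[2, 3], [-5, -3], [3, 3]].

X = [[2, 3], [-5, -3], [3, 3]]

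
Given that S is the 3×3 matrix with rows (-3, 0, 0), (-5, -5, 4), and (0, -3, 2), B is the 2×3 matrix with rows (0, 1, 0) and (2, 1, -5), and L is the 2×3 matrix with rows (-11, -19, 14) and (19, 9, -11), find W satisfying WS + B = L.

W = [[2, 1, 5], [-4, -1, -1]]

WS = L − B = [[-11, -20, 14], [17, 8, -6]].
Since S sits to the right of W, W = (L − B)S⁻¹.
det S = -6, so S⁻¹ = [[-1/3, 0, 0], [-5/3, 1, -2], [-5/2, 3/2, -5/2]].
W = (L − B)S⁻¹ = [[2, 1, 5], [-4, -1, -1]].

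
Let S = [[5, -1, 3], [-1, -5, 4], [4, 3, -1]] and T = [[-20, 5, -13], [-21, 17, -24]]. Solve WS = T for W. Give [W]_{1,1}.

-6

Since S sits to the right of W, W = TS⁻¹.
det S = 1; the adjugate gives S⁻¹ = [[-7, 8, 11], [15, -17, -23], [17, -19, -26]].
W = TS⁻¹ = [[-20, 5, -13], [-21, 17, -24]] · [[-7, 8, 11], [15, -17, -23], [17, -19, -26]] = [[-6, 2, 3], [-6, -1, 2]].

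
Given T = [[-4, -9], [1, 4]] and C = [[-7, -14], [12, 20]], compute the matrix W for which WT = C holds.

W = [[2, 1], [-4, -4]]

Since T sits to the right of W, W = CT⁻¹.
T has determinant -7; T⁻¹ = [[-4/7, -9/7], [1/7, 4/7]].
W = CT⁻¹ = [[-7, -14], [12, 20]] · [[-4/7, -9/7], [1/7, 4/7]] = [[2, 1], [-4, -4]].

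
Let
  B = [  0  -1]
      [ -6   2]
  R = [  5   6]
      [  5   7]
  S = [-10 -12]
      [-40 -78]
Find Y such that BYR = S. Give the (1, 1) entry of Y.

-3

Left-multiply by B⁻¹ and right-multiply by R⁻¹: Y = B⁻¹SR⁻¹.
det B = -6, so B⁻¹ = [[-1/3, -1/6], [-1, 0]].
det R = 5, so R⁻¹ = [[7/5, -6/5], [-1, 1]].
B⁻¹S = [[10, 17], [10, 12]].
Y = (B⁻¹S)R⁻¹ = [[-3, 5], [2, 0]].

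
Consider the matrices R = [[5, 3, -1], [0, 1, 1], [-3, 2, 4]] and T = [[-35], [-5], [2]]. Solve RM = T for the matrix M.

R is on the left of M, so left-multiply by R⁻¹: M = R⁻¹T.
R has determinant -2; R⁻¹ = [[-1, 7, -2], [3/2, -17/2, 5/2], [-3/2, 19/2, -5/2]].
M = R⁻¹T = [[-1, 7, -2], [3/2, -17/2, 5/2], [-3/2, 19/2, -5/2]] · [[-35], [-5], [2]] = [[-4], [-5], [0]].

M = [[-4], [-5], [0]]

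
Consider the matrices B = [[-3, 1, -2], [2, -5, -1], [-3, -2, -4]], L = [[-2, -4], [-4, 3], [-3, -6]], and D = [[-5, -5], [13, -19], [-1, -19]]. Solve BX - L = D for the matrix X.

BX = D + L = [[-7, -9], [9, -16], [-4, -25]].
Left-multiplying both sides by B⁻¹ gives X = B⁻¹(D + L).
det B = -5; the adjugate gives B⁻¹ = [[-18/5, -8/5, 11/5], [-11/5, -6/5, 7/5], [19/5, 9/5, -13/5]].
X = B⁻¹(D + L) = [[2, 3], [-1, 4], [0, 2]].

X = [[2, 3], [-1, 4], [0, 2]]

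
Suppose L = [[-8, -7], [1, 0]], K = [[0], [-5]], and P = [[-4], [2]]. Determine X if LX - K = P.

LX = P + K = [[-4], [-3]].
L is on the left of X, so left-multiply by L⁻¹: X = L⁻¹(P + K).
det L = 7, so L⁻¹ = [[0, 1], [-1/7, -8/7]].
X = L⁻¹(P + K) = [[-3], [4]].

X = [[-3], [4]]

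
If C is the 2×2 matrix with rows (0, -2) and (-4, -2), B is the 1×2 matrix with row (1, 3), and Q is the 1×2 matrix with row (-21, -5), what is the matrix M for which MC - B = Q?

MC = Q + B = [[-20, -2]].
C is on the right of M, so right-multiply by C⁻¹: M = (Q + B)C⁻¹.
C has determinant -8; C⁻¹ = [[1/4, -1/4], [-1/2, 0]].
M = (Q + B)C⁻¹ = [[-4, 5]].

M = [[-4, 5]]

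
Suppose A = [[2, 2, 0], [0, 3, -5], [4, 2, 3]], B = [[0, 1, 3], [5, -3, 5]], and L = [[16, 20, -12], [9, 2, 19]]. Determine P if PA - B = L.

P = [[4, 3, 2], [1, -3, 3]]

PA = L + B = [[16, 21, -9], [14, -1, 24]].
Right-multiplying both sides by A⁻¹ gives P = (L + B)A⁻¹.
det A = -2; the adjugate gives A⁻¹ = [[-19/2, 3, 5], [10, -3, -5], [6, -2, -3]].
P = (L + B)A⁻¹ = [[4, 3, 2], [1, -3, 3]].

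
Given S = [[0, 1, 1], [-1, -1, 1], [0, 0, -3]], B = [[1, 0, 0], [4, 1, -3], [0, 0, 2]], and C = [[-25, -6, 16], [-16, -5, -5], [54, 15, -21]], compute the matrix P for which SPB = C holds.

P = [[1, 1, 3], [-3, -1, 3], [2, -5, -4]]

Isolating P: multiply by S⁻¹ from the left and B⁻¹ from the right, so P = S⁻¹CB⁻¹.
S has determinant -3; S⁻¹ = [[-1, -1, -2/3], [1, 0, 1/3], [0, 0, -1/3]].
det B = 2; the adjugate gives B⁻¹ = [[1, 0, 0], [-4, 1, 3/2], [0, 0, 1/2]].
S⁻¹C = [[5, 1, 3], [-7, -1, 9], [-18, -5, 7]].
P = (S⁻¹C)B⁻¹ = [[1, 1, 3], [-3, -1, 3], [2, -5, -4]].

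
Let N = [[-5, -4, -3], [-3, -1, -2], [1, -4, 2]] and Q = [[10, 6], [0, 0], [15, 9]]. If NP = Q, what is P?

P = [[5, 3], [-5, -3], [-5, -3]]

Since N multiplies P on the left, P = N⁻¹Q.
det N = -5, so N⁻¹ = [[2, -4, -1], [-4/5, 7/5, 1/5], [-13/5, 24/5, 7/5]].
P = N⁻¹Q = [[2, -4, -1], [-4/5, 7/5, 1/5], [-13/5, 24/5, 7/5]] · [[10, 6], [0, 0], [15, 9]] = [[5, 3], [-5, -3], [-5, -3]].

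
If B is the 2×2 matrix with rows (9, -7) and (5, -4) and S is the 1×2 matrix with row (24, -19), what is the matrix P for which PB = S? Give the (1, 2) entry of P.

3

Since B sits to the right of P, P = SB⁻¹.
B has determinant -1; B⁻¹ = [[4, -7], [5, -9]].
P = SB⁻¹ = [[24, -19]] · [[4, -7], [5, -9]] = [[1, 3]].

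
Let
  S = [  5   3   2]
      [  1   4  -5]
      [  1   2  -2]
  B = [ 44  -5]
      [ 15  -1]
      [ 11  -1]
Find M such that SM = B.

Left-multiplying both sides by S⁻¹ gives M = S⁻¹B.
det S = -3; the adjugate gives S⁻¹ = [[-2/3, -10/3, 23/3], [1, 4, -9], [2/3, 7/3, -17/3]].
M = S⁻¹B = [[-2/3, -10/3, 23/3], [1, 4, -9], [2/3, 7/3, -17/3]] · [[44, -5], [15, -1], [11, -1]] = [[5, -1], [5, 0], [2, 0]].

M = [[5, -1], [5, 0], [2, 0]]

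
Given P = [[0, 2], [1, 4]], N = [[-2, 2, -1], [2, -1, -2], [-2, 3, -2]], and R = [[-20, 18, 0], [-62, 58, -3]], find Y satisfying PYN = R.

Left-multiply by P⁻¹ and right-multiply by N⁻¹: Y = P⁻¹RN⁻¹.
P has determinant -2; P⁻¹ = [[-2, 1], [1/2, 0]].
N has determinant -4; N⁻¹ = [[-2, -1/4, 5/4], [-2, -1/2, 3/2], [-1, -1/2, 1/2]].
P⁻¹R = [[-22, 22, -3], [-10, 9, 0]].
Y = (P⁻¹R)N⁻¹ = [[3, -4, 4], [2, -2, 1]].

Y = [[3, -4, 4], [2, -2, 1]]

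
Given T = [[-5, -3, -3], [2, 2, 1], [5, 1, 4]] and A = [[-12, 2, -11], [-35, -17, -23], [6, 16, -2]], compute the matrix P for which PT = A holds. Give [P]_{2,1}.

Right-multiplying both sides by T⁻¹ gives P = AT⁻¹.
det T = -2; the adjugate gives T⁻¹ = [[-7/2, -9/2, -3/2], [3/2, 5/2, 1/2], [4, 5, 2]].
P = AT⁻¹ = [[-12, 2, -11], [-35, -17, -23], [6, 16, -2]] · [[-7/2, -9/2, -3/2], [3/2, 5/2, 1/2], [4, 5, 2]] = [[1, 4, -3], [5, 0, -2], [-5, 3, -5]].

5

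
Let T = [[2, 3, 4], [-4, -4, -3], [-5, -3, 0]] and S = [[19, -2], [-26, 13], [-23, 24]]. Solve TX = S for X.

X = [[4, -6], [1, 2], [2, 1]]

Since T multiplies X on the left, X = T⁻¹S.
det T = -5; the adjugate gives T⁻¹ = [[9/5, 12/5, -7/5], [-3, -4, 2], [8/5, 9/5, -4/5]].
X = T⁻¹S = [[9/5, 12/5, -7/5], [-3, -4, 2], [8/5, 9/5, -4/5]] · [[19, -2], [-26, 13], [-23, 24]] = [[4, -6], [1, 2], [2, 1]].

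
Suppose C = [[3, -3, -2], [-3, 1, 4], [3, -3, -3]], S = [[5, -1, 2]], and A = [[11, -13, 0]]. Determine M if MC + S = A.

M = [[1, 3, 4]]

MC = A − S = [[6, -12, -2]].
Since C sits to the right of M, M = (A − S)C⁻¹.
det C = 6; the adjugate gives C⁻¹ = [[3/2, -1/2, -5/3], [1/2, -1/2, -1], [1, 0, -1]].
M = (A − S)C⁻¹ = [[1, 3, 4]].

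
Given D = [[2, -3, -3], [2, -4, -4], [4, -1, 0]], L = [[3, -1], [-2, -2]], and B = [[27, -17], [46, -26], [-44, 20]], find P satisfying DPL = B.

Isolating P: multiply by D⁻¹ from the left and L⁻¹ from the right, so P = D⁻¹BL⁻¹.
D has determinant -2; D⁻¹ = [[2, -3/2, 0], [8, -6, -1], [-7, 5, 1]].
det L = -8; the adjugate gives L⁻¹ = [[1/4, -1/8], [-1/4, -3/8]].
D⁻¹B = [[-15, 5], [-16, 0], [-3, 9]].
P = (D⁻¹B)L⁻¹ = [[-5, 0], [-4, 2], [-3, -3]].

P = [[-5, 0], [-4, 2], [-3, -3]]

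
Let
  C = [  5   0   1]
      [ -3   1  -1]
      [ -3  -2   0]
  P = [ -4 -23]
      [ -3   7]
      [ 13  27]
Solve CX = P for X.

X = [[-1, -5], [-5, -6], [1, 2]]

C is on the left of X, so left-multiply by C⁻¹: X = C⁻¹P.
C has determinant -1; C⁻¹ = [[2, 2, 1], [-3, -3, -2], [-9, -10, -5]].
X = C⁻¹P = [[2, 2, 1], [-3, -3, -2], [-9, -10, -5]] · [[-4, -23], [-3, 7], [13, 27]] = [[-1, -5], [-5, -6], [1, 2]].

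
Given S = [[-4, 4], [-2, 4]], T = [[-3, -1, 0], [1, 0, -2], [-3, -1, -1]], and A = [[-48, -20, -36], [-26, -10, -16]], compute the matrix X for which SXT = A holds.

X = S⁻¹AT⁻¹ (apply S⁻¹ on the left and T⁻¹ on the right).
S has determinant -8; S⁻¹ = [[-1/2, 1/2], [-1/4, 1/2]].
det T = -1, so T⁻¹ = [[2, 1, -2], [-7, -3, 6], [1, 0, -1]].
S⁻¹A = [[11, 5, 10], [-1, 0, 1]].
X = (S⁻¹A)T⁻¹ = [[-3, -4, -2], [-1, -1, 1]].

X = [[-3, -4, -2], [-1, -1, 1]]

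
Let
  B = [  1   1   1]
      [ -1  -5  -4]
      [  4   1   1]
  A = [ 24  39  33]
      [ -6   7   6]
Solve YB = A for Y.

Since B sits to the right of Y, Y = AB⁻¹.
B has determinant 3; B⁻¹ = [[-1/3, 0, 1/3], [-5, -1, 1], [19/3, 1, -4/3]].
Y = AB⁻¹ = [[24, 39, 33], [-6, 7, 6]] · [[-1/3, 0, 1/3], [-5, -1, 1], [19/3, 1, -4/3]] = [[6, -6, 3], [5, -1, -3]].

Y = [[6, -6, 3], [5, -1, -3]]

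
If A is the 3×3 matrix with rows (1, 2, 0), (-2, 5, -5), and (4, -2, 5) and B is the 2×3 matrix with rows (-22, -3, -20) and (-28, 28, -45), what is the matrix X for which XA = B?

X = [[-4, -1, -5], [-4, 6, -3]]

Right-multiplying both sides by A⁻¹ gives X = BA⁻¹.
det A = -5, so A⁻¹ = [[-3, 2, 2], [2, -1, -1], [16/5, -2, -9/5]].
X = BA⁻¹ = [[-22, -3, -20], [-28, 28, -45]] · [[-3, 2, 2], [2, -1, -1], [16/5, -2, -9/5]] = [[-4, -1, -5], [-4, 6, -3]].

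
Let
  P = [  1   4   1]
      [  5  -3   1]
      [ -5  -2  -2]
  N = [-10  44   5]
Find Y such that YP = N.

Right-multiplying both sides by P⁻¹ gives Y = NP⁻¹.
det P = 3; the adjugate gives P⁻¹ = [[8/3, 2, 7/3], [5/3, 1, 4/3], [-25/3, -6, -23/3]].
Y = NP⁻¹ = [[-10, 44, 5]] · [[8/3, 2, 7/3], [5/3, 1, 4/3], [-25/3, -6, -23/3]] = [[5, -6, -3]].

Y = [[5, -6, -3]]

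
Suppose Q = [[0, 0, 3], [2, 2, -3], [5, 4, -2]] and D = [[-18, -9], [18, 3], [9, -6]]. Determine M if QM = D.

M = [[-3, 0], [3, -3], [-6, -3]]

Since Q multiplies M on the left, M = Q⁻¹D.
det Q = -6; the adjugate gives Q⁻¹ = [[-4/3, -2, 1], [11/6, 5/2, -1], [1/3, 0, 0]].
M = Q⁻¹D = [[-4/3, -2, 1], [11/6, 5/2, -1], [1/3, 0, 0]] · [[-18, -9], [18, 3], [9, -6]] = [[-3, 0], [3, -3], [-6, -3]].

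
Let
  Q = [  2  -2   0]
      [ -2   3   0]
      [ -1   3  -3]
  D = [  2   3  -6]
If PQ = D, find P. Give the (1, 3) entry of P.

Right-multiplying both sides by Q⁻¹ gives P = DQ⁻¹.
Q has determinant -6; Q⁻¹ = [[3/2, 1, 0], [1, 1, 0], [1/2, 2/3, -1/3]].
P = DQ⁻¹ = [[2, 3, -6]] · [[3/2, 1, 0], [1, 1, 0], [1/2, 2/3, -1/3]] = [[3, 1, 2]].

2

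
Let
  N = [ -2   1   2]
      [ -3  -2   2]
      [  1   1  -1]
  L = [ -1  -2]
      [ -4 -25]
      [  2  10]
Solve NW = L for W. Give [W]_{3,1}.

-1

N is on the left of W, so left-multiply by N⁻¹: W = N⁻¹L.
det N = -3; the adjugate gives N⁻¹ = [[0, -1, -2], [1/3, 0, 2/3], [1/3, -1, -7/3]].
W = N⁻¹L = [[0, -1, -2], [1/3, 0, 2/3], [1/3, -1, -7/3]] · [[-1, -2], [-4, -25], [2, 10]] = [[0, 5], [1, 6], [-1, 1]].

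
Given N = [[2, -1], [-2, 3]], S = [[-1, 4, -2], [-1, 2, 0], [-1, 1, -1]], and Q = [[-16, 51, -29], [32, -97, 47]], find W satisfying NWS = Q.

W = [[4, -2, 2], [-4, -3, -1]]

W = N⁻¹QS⁻¹ (apply N⁻¹ on the left and S⁻¹ on the right).
N has determinant 4; N⁻¹ = [[3/4, 1/4], [1/2, 1/2]].
S has determinant -4; S⁻¹ = [[1/2, -1/2, -1], [1/4, 1/4, -1/2], [-1/4, 3/4, -1/2]].
N⁻¹Q = [[-4, 14, -10], [8, -23, 9]].
W = (N⁻¹Q)S⁻¹ = [[4, -2, 2], [-4, -3, -1]].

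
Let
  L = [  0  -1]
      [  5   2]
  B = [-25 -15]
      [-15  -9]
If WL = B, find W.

W = [[5, -5], [3, -3]]

Right-multiplying both sides by L⁻¹ gives W = BL⁻¹.
L has determinant 5; L⁻¹ = [[2/5, 1/5], [-1, 0]].
W = BL⁻¹ = [[-25, -15], [-15, -9]] · [[2/5, 1/5], [-1, 0]] = [[5, -5], [3, -3]].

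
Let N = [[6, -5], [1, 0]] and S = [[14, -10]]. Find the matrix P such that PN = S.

N is on the right of P, so right-multiply by N⁻¹: P = SN⁻¹.
det N = 5; the adjugate gives N⁻¹ = [[0, 1], [-1/5, 6/5]].
P = SN⁻¹ = [[14, -10]] · [[0, 1], [-1/5, 6/5]] = [[2, 2]].

P = [[2, 2]]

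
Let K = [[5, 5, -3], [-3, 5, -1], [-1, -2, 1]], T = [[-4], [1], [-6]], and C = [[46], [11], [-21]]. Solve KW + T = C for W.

KW = C − T = [[50], [10], [-15]].
K is on the left of W, so left-multiply by K⁻¹: W = K⁻¹(C − T).
K has determinant 2; K⁻¹ = [[3/2, 1/2, 5], [2, 1, 7], [11/2, 5/2, 20]].
W = K⁻¹(C − T) = [[5], [5], [0]].

W = [[5], [5], [0]]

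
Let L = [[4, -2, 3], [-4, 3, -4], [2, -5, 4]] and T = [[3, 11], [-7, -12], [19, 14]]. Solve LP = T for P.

Left-multiplying both sides by L⁻¹ gives P = L⁻¹T.
det L = -6; the adjugate gives L⁻¹ = [[4/3, 7/6, 1/6], [-4/3, -5/3, -2/3], [-7/3, -8/3, -2/3]].
P = L⁻¹T = [[4/3, 7/6, 1/6], [-4/3, -5/3, -2/3], [-7/3, -8/3, -2/3]] · [[3, 11], [-7, -12], [19, 14]] = [[-1, 3], [-5, -4], [-1, -3]].

P = [[-1, 3], [-5, -4], [-1, -3]]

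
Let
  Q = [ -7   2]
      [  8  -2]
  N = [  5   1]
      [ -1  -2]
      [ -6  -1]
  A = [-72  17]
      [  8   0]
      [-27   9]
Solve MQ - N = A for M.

MQ = A + N = [[-67, 18], [7, -2], [-33, 8]].
Q is on the right of M, so right-multiply by Q⁻¹: M = (A + N)Q⁻¹.
Q has determinant -2; Q⁻¹ = [[1, 1], [4, 7/2]].
M = (A + N)Q⁻¹ = [[5, -4], [-1, 0], [-1, -5]].

M = [[5, -4], [-1, 0], [-1, -5]]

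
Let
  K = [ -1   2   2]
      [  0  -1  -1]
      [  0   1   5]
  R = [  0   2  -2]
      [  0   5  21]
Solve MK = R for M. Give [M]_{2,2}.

-1

K is on the right of M, so right-multiply by K⁻¹: M = RK⁻¹.
det K = 4; the adjugate gives K⁻¹ = [[-1, -2, 0], [0, -5/4, -1/4], [0, 1/4, 1/4]].
M = RK⁻¹ = [[0, 2, -2], [0, 5, 21]] · [[-1, -2, 0], [0, -5/4, -1/4], [0, 1/4, 1/4]] = [[0, -3, -1], [0, -1, 4]].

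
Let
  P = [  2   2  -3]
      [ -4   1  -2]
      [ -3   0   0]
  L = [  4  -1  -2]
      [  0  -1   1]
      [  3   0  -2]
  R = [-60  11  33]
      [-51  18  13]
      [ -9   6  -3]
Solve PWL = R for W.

W = [[-3, 5, 5], [-3, 3, -1], [0, 5, 4]]

W = P⁻¹RL⁻¹ (apply P⁻¹ on the left and L⁻¹ on the right).
det P = 3, so P⁻¹ = [[0, 0, -1/3], [2, -3, 16/3], [1, -2, 10/3]].
det L = -1, so L⁻¹ = [[-2, 2, 3], [-3, 2, 4], [-3, 3, 4]].
P⁻¹R = [[3, -2, 1], [-15, 0, 11], [12, -5, -3]].
W = (P⁻¹R)L⁻¹ = [[-3, 5, 5], [-3, 3, -1], [0, 5, 4]].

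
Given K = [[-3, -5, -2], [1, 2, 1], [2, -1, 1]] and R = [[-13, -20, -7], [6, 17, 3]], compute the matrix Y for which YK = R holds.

Y = [[6, 5, 0], [-5, -5, -2]]

Right-multiplying both sides by K⁻¹ gives Y = RK⁻¹.
K has determinant -4; K⁻¹ = [[-3/4, -7/4, 1/4], [-1/4, -1/4, -1/4], [5/4, 13/4, 1/4]].
Y = RK⁻¹ = [[-13, -20, -7], [6, 17, 3]] · [[-3/4, -7/4, 1/4], [-1/4, -1/4, -1/4], [5/4, 13/4, 1/4]] = [[6, 5, 0], [-5, -5, -2]].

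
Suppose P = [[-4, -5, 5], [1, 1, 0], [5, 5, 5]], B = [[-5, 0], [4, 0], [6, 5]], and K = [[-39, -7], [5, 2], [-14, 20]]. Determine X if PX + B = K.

X = [[-4, -2], [5, 4], [-5, 1]]

PX = K − B = [[-34, -7], [1, 2], [-20, 15]].
P is on the left of X, so left-multiply by P⁻¹: X = P⁻¹(K − B).
P has determinant 5; P⁻¹ = [[1, 10, -1], [-1, -9, 1], [0, -1, 1/5]].
X = P⁻¹(K − B) = [[-4, -2], [5, 4], [-5, 1]].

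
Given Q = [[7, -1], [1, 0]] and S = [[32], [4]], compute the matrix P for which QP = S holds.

Q is on the left of P, so left-multiply by Q⁻¹: P = Q⁻¹S.
det Q = 1; the adjugate gives Q⁻¹ = [[0, 1], [-1, 7]].
P = Q⁻¹S = [[0, 1], [-1, 7]] · [[32], [4]] = [[4], [-4]].

P = [[4], [-4]]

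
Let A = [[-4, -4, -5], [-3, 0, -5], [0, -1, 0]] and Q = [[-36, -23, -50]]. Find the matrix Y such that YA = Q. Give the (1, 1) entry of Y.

Since A sits to the right of Y, Y = QA⁻¹.
det A = 5, so A⁻¹ = [[-1, 1, 4], [0, 0, -1], [3/5, -4/5, -12/5]].
Y = QA⁻¹ = [[-36, -23, -50]] · [[-1, 1, 4], [0, 0, -1], [3/5, -4/5, -12/5]] = [[6, 4, -1]].

6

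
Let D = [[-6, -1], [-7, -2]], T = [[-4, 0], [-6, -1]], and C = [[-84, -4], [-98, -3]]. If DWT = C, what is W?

W = [[-2, -1], [-3, 2]]

W = D⁻¹CT⁻¹ (apply D⁻¹ on the left and T⁻¹ on the right).
D has determinant 5; D⁻¹ = [[-2/5, 1/5], [7/5, -6/5]].
det T = 4, so T⁻¹ = [[-1/4, 0], [3/2, -1]].
D⁻¹C = [[14, 1], [0, -2]].
W = (D⁻¹C)T⁻¹ = [[-2, -1], [-3, 2]].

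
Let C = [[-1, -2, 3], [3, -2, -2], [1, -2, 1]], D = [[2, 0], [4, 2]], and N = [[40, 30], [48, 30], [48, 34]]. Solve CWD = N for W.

Left-multiply by C⁻¹ and right-multiply by D⁻¹: W = C⁻¹ND⁻¹.
C has determinant 4; C⁻¹ = [[-3/2, -1, 5/2], [-5/4, -1, 7/4], [-1, -1, 2]].
det D = 4, so D⁻¹ = [[1/2, 0], [-1, 1/2]].
C⁻¹N = [[12, 10], [-14, -8], [8, 8]].
W = (C⁻¹N)D⁻¹ = [[-4, 5], [1, -4], [-4, 4]].

W = [[-4, 5], [1, -4], [-4, 4]]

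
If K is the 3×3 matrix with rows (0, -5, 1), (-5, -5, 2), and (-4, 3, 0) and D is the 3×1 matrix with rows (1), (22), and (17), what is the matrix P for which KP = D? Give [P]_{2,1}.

Since K multiplies P on the left, P = K⁻¹D.
K has determinant 5; K⁻¹ = [[-6/5, 3/5, -1], [-8/5, 4/5, -1], [-7, 4, -5]].
P = K⁻¹D = [[-6/5, 3/5, -1], [-8/5, 4/5, -1], [-7, 4, -5]] · [[1], [22], [17]] = [[-5], [-1], [-4]].

-1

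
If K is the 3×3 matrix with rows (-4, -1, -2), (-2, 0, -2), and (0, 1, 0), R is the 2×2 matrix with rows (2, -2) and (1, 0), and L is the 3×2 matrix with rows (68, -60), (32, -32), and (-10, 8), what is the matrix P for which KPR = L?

Left-multiply by K⁻¹ and right-multiply by R⁻¹: P = K⁻¹LR⁻¹.
K has determinant -4; K⁻¹ = [[-1/2, 1/2, -1/2], [0, 0, 1], [1/2, -1, 1/2]].
det R = 2; the adjugate gives R⁻¹ = [[0, 1], [-1/2, 1]].
K⁻¹L = [[-13, 10], [-10, 8], [-3, 6]].
P = (K⁻¹L)R⁻¹ = [[-5, -3], [-4, -2], [-3, 3]].

P = [[-5, -3], [-4, -2], [-3, 3]]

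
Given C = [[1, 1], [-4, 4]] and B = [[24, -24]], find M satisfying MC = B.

Right-multiplying both sides by C⁻¹ gives M = BC⁻¹.
C has determinant 8; C⁻¹ = [[1/2, -1/8], [1/2, 1/8]].
M = BC⁻¹ = [[24, -24]] · [[1/2, -1/8], [1/2, 1/8]] = [[0, -6]].

M = [[0, -6]]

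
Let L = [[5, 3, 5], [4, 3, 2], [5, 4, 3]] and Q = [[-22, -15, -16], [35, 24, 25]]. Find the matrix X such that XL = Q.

X = [[-2, -3, 0], [3, 5, 0]]

L is on the right of X, so right-multiply by L⁻¹: X = QL⁻¹.
det L = 4; the adjugate gives L⁻¹ = [[1/4, 11/4, -9/4], [-1/2, -5/2, 5/2], [1/4, -5/4, 3/4]].
X = QL⁻¹ = [[-22, -15, -16], [35, 24, 25]] · [[1/4, 11/4, -9/4], [-1/2, -5/2, 5/2], [1/4, -5/4, 3/4]] = [[-2, -3, 0], [3, 5, 0]].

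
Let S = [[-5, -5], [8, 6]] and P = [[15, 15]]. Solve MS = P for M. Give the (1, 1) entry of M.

Since S sits to the right of M, M = PS⁻¹.
S has determinant 10; S⁻¹ = [[3/5, 1/2], [-4/5, -1/2]].
M = PS⁻¹ = [[15, 15]] · [[3/5, 1/2], [-4/5, -1/2]] = [[-3, 0]].

-3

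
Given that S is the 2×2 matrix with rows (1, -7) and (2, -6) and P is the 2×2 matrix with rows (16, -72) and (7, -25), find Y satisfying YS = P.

Y = [[6, 5], [1, 3]]

Right-multiplying both sides by S⁻¹ gives Y = PS⁻¹.
S has determinant 8; S⁻¹ = [[-3/4, 7/8], [-1/4, 1/8]].
Y = PS⁻¹ = [[16, -72], [7, -25]] · [[-3/4, 7/8], [-1/4, 1/8]] = [[6, 5], [1, 3]].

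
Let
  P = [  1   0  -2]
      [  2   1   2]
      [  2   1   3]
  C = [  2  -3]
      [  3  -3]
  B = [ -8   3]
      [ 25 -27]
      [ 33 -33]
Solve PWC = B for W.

W = P⁻¹BC⁻¹ (apply P⁻¹ on the left and C⁻¹ on the right).
P has determinant 1; P⁻¹ = [[1, -2, 2], [-2, 7, -6], [0, -1, 1]].
det C = 3; the adjugate gives C⁻¹ = [[-1, 1], [-1, 2/3]].
P⁻¹B = [[8, -9], [-7, 3], [8, -6]].
W = (P⁻¹B)C⁻¹ = [[1, 2], [4, -5], [-2, 4]].

W = [[1, 2], [4, -5], [-2, 4]]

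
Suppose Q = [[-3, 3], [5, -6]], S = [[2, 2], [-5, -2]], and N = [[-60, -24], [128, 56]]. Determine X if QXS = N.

X = [[-4, 0], [-4, 4]]

X = Q⁻¹NS⁻¹ (apply Q⁻¹ on the left and S⁻¹ on the right).
det Q = 3; the adjugate gives Q⁻¹ = [[-2, -1], [-5/3, -1]].
det S = 6, so S⁻¹ = [[-1/3, -1/3], [5/6, 1/3]].
Q⁻¹N = [[-8, -8], [-28, -16]].
X = (Q⁻¹N)S⁻¹ = [[-4, 0], [-4, 4]].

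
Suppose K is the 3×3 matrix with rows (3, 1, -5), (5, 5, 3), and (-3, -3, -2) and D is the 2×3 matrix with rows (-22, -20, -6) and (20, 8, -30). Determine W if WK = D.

Right-multiplying both sides by K⁻¹ gives W = DK⁻¹.
det K = -2; the adjugate gives K⁻¹ = [[1/2, -17/2, -14], [-1/2, 21/2, 17], [0, -3, -5]].
W = DK⁻¹ = [[-22, -20, -6], [20, 8, -30]] · [[1/2, -17/2, -14], [-1/2, 21/2, 17], [0, -3, -5]] = [[-1, -5, -2], [6, 4, 6]].

W = [[-1, -5, -2], [6, 4, 6]]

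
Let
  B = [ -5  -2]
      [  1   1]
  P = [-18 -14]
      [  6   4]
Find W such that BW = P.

Left-multiplying both sides by B⁻¹ gives W = B⁻¹P.
det B = -3, so B⁻¹ = [[-1/3, -2/3], [1/3, 5/3]].
W = B⁻¹P = [[-1/3, -2/3], [1/3, 5/3]] · [[-18, -14], [6, 4]] = [[2, 2], [4, 2]].

W = [[2, 2], [4, 2]]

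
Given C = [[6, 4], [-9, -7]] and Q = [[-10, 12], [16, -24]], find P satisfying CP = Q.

P = [[-1, -2], [-1, 6]]

Since C multiplies P on the left, P = C⁻¹Q.
det C = -6, so C⁻¹ = [[7/6, 2/3], [-3/2, -1]].
P = C⁻¹Q = [[7/6, 2/3], [-3/2, -1]] · [[-10, 12], [16, -24]] = [[-1, -2], [-1, 6]].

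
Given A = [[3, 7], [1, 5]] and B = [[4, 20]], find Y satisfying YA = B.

Since A sits to the right of Y, Y = BA⁻¹.
A has determinant 8; A⁻¹ = [[5/8, -7/8], [-1/8, 3/8]].
Y = BA⁻¹ = [[4, 20]] · [[5/8, -7/8], [-1/8, 3/8]] = [[0, 4]].

Y = [[0, 4]]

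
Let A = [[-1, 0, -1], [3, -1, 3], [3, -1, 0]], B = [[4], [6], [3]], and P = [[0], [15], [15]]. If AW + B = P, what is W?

AW = P − B = [[-4], [9], [12]].
Since A multiplies W on the left, W = A⁻¹(P − B).
det A = -3; the adjugate gives A⁻¹ = [[-1, -1/3, 1/3], [-3, -1, 0], [0, 1/3, -1/3]].
W = A⁻¹(P − B) = [[5], [3], [-1]].

W = [[5], [3], [-1]]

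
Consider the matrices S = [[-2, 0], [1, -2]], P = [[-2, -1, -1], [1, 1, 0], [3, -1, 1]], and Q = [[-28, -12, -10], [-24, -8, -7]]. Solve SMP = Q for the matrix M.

M = [[-4, 3, 1], [-4, 5, 2]]

Left-multiply by S⁻¹ and right-multiply by P⁻¹: M = S⁻¹QP⁻¹.
det S = 4, so S⁻¹ = [[-1/2, 0], [-1/4, -1/2]].
P has determinant 3; P⁻¹ = [[1/3, 2/3, 1/3], [-1/3, 1/3, -1/3], [-4/3, -5/3, -1/3]].
S⁻¹Q = [[14, 6, 5], [19, 7, 6]].
M = (S⁻¹Q)P⁻¹ = [[-4, 3, 1], [-4, 5, 2]].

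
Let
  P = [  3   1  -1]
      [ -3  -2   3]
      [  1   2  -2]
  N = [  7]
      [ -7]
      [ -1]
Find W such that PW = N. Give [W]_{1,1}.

Since P multiplies W on the left, W = P⁻¹N.
det P = -5, so P⁻¹ = [[2/5, 0, -1/5], [3/5, 1, 6/5], [4/5, 1, 3/5]].
W = P⁻¹N = [[2/5, 0, -1/5], [3/5, 1, 6/5], [4/5, 1, 3/5]] · [[7], [-7], [-1]] = [[3], [-4], [-2]].

3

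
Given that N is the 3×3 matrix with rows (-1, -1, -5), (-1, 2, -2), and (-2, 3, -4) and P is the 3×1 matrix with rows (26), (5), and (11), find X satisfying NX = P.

X = [[5], [-1], [-6]]

N is on the left of X, so left-multiply by N⁻¹: X = N⁻¹P.
det N = -3, so N⁻¹ = [[2/3, 19/3, -4], [0, 2, -1], [-1/3, -5/3, 1]].
X = N⁻¹P = [[2/3, 19/3, -4], [0, 2, -1], [-1/3, -5/3, 1]] · [[26], [5], [11]] = [[5], [-1], [-6]].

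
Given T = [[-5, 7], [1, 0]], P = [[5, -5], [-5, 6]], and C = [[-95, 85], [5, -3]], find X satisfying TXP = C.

X = [[3, 2], [-2, 0]]

Isolating X: multiply by T⁻¹ from the left and P⁻¹ from the right, so X = T⁻¹CP⁻¹.
T has determinant -7; T⁻¹ = [[0, 1], [1/7, 5/7]].
det P = 5, so P⁻¹ = [[6/5, 1], [1, 1]].
T⁻¹C = [[5, -3], [-10, 10]].
X = (T⁻¹C)P⁻¹ = [[3, 2], [-2, 0]].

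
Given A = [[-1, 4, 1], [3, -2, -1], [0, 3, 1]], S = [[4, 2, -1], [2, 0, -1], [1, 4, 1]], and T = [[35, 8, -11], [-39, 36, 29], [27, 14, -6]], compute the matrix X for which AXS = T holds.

Isolating X: multiply by A⁻¹ from the left and S⁻¹ from the right, so X = A⁻¹TS⁻¹.
det A = -4, so A⁻¹ = [[-1/4, 1/4, 1/2], [3/4, 1/4, -1/2], [-9/4, -3/4, 5/2]].
det S = 2, so S⁻¹ = [[2, -3, -1], [-3/2, 5/2, 1], [4, -7, -2]].
A⁻¹T = [[-5, 14, 7], [3, 8, 2], [18, -10, -12]].
X = (A⁻¹T)S⁻¹ = [[-3, 1, 5], [2, -3, 1], [3, 5, -4]].

X = [[-3, 1, 5], [2, -3, 1], [3, 5, -4]]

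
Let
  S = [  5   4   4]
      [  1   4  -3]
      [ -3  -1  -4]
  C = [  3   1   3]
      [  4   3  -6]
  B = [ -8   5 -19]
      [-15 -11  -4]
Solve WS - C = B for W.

W = [[-3, 4, -2], [-5, 2, -4]]

WS = B + C = [[-5, 6, -16], [-11, -8, -10]].
S is on the right of W, so right-multiply by S⁻¹: W = (B + C)S⁻¹.
S has determinant 1; S⁻¹ = [[-19, 12, -28], [13, -8, 19], [11, -7, 16]].
W = (B + C)S⁻¹ = [[-3, 4, -2], [-5, 2, -4]].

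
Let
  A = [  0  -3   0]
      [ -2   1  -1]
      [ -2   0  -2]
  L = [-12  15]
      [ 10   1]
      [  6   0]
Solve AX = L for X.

Since A multiplies X on the left, X = A⁻¹L.
det A = 6, so A⁻¹ = [[-1/3, -1, 1/2], [-1/3, 0, 0], [1/3, 1, -1]].
X = A⁻¹L = [[-1/3, -1, 1/2], [-1/3, 0, 0], [1/3, 1, -1]] · [[-12, 15], [10, 1], [6, 0]] = [[-3, -6], [4, -5], [0, 6]].

X = [[-3, -6], [4, -5], [0, 6]]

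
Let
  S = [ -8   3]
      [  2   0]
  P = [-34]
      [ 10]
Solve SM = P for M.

S is on the left of M, so left-multiply by S⁻¹: M = S⁻¹P.
S has determinant -6; S⁻¹ = [[0, 1/2], [1/3, 4/3]].
M = S⁻¹P = [[0, 1/2], [1/3, 4/3]] · [[-34], [10]] = [[5], [2]].

M = [[5], [2]]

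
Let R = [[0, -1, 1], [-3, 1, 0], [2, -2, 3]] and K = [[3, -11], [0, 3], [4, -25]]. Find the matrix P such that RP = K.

P = [[-1, 1], [-3, 6], [0, -5]]

Since R multiplies P on the left, P = R⁻¹K.
det R = -5; the adjugate gives R⁻¹ = [[-3/5, -1/5, 1/5], [-9/5, 2/5, 3/5], [-4/5, 2/5, 3/5]].
P = R⁻¹K = [[-3/5, -1/5, 1/5], [-9/5, 2/5, 3/5], [-4/5, 2/5, 3/5]] · [[3, -11], [0, 3], [4, -25]] = [[-1, 1], [-3, 6], [0, -5]].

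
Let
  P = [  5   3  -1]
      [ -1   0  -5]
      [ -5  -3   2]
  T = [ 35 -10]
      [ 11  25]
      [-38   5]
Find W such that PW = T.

Since P multiplies W on the left, W = P⁻¹T.
det P = 3, so P⁻¹ = [[-5, -1, -5], [9, 5/3, 26/3], [1, 0, 1]].
W = P⁻¹T = [[-5, -1, -5], [9, 5/3, 26/3], [1, 0, 1]] · [[35, -10], [11, 25], [-38, 5]] = [[4, 0], [4, -5], [-3, -5]].

W = [[4, 0], [4, -5], [-3, -5]]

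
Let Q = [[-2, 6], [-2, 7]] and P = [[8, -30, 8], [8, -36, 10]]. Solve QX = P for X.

X = [[-4, -3, 2], [0, -6, 2]]

Since Q multiplies X on the left, X = Q⁻¹P.
det Q = -2, so Q⁻¹ = [[-7/2, 3], [-1, 1]].
X = Q⁻¹P = [[-7/2, 3], [-1, 1]] · [[8, -30, 8], [8, -36, 10]] = [[-4, -3, 2], [0, -6, 2]].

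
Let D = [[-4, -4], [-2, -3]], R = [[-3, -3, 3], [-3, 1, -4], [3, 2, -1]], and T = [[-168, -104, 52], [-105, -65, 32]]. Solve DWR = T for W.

Left-multiply by D⁻¹ and right-multiply by R⁻¹: W = D⁻¹TR⁻¹.
D has determinant 4; D⁻¹ = [[-3/4, 1], [1/2, -1]].
det R = -3; the adjugate gives R⁻¹ = [[-7/3, -1, -3], [5, 2, 7], [3, 1, 4]].
D⁻¹T = [[21, 13, -7], [21, 13, -6]].
W = (D⁻¹T)R⁻¹ = [[-5, -2, 0], [-2, -1, 4]].

W = [[-5, -2, 0], [-2, -1, 4]]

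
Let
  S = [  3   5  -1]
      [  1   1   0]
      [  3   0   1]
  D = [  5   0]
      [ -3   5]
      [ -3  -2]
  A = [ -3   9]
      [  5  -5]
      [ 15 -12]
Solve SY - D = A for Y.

Y = [[4, -5], [-2, 5], [0, 1]]

SY = A + D = [[2, 9], [2, 0], [12, -14]].
Left-multiplying both sides by S⁻¹ gives Y = S⁻¹(A + D).
S has determinant 1; S⁻¹ = [[1, -5, 1], [-1, 6, -1], [-3, 15, -2]].
Y = S⁻¹(A + D) = [[4, -5], [-2, 5], [0, 1]].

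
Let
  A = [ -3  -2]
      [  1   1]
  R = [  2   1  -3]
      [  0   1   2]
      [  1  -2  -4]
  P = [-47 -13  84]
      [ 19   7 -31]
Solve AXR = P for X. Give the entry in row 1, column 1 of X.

X = A⁻¹PR⁻¹ (apply A⁻¹ on the left and R⁻¹ on the right).
det A = -1; the adjugate gives A⁻¹ = [[-1, -2], [1, 3]].
R has determinant 5; R⁻¹ = [[0, 2, 1], [2/5, -1, -4/5], [-1/5, 1, 2/5]].
A⁻¹P = [[9, -1, -22], [10, 8, -9]].
X = (A⁻¹P)R⁻¹ = [[4, -3, 1], [5, 3, 0]].

4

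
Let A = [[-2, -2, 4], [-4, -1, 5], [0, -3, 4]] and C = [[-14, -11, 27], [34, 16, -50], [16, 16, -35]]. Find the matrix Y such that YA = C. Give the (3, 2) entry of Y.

Since A sits to the right of Y, Y = CA⁻¹.
det A = -6, so A⁻¹ = [[-11/6, 2/3, 1], [-8/3, 4/3, 1], [-2, 1, 1]].
Y = CA⁻¹ = [[-14, -11, 27], [34, 16, -50], [16, 16, -35]] · [[-11/6, 2/3, 1], [-8/3, 4/3, 1], [-2, 1, 1]] = [[1, 3, 2], [-5, -6, 0], [-2, -3, -3]].

-3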